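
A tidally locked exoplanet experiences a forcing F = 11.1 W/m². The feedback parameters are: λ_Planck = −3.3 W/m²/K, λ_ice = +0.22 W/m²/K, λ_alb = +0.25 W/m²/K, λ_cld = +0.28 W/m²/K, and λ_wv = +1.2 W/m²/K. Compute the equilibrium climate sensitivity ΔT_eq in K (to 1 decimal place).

8.2 K

Net feedback parameter λ = (−3.3) + (+0.22) + (+0.25) + (+0.28) + (+1.2) = -1.35 W/m²/K.
ΔT = −F/λ = −11.1/(-1.35) = 8.2 K.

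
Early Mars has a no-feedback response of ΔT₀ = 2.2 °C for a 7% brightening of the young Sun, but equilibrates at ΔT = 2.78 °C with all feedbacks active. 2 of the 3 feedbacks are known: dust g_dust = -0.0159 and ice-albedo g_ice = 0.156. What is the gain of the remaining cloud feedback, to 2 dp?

Amplification A = ΔT/ΔT₀ = 2.78/2.2 = 1.264.
Total gain g = 1 − 1/A = 1 − 1/1.264 = 0.2089.
Known gains sum to -0.0159 + 0.156 = 0.1401.
g_cld = 0.2089 − 0.1401 = 0.07.

0.07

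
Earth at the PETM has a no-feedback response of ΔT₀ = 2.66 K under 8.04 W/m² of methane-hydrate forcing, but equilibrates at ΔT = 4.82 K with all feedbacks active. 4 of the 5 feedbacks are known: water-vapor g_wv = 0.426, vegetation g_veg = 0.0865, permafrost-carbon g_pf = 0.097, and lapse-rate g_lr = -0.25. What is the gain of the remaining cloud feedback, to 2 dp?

Amplification A = ΔT/ΔT₀ = 4.82/2.66 = 1.812.
Total gain g = 1 − 1/A = 1 − 1/1.812 = 0.4481.
Known gains sum to 0.426 + 0.0865 + 0.097 − 0.25 = 0.3595.
g_cld = 0.4481 − 0.3595 = 0.09.

0.09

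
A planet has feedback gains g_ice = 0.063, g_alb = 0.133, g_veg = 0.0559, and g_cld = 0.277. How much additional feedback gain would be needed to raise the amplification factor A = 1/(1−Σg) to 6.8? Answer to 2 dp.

Current total gain = 0.5289.
Target gain for A = 6.8: g* = 1 − 1/6.8 = 0.8529.
Additional gain needed = 0.8529 − 0.5289 = 0.32.

0.32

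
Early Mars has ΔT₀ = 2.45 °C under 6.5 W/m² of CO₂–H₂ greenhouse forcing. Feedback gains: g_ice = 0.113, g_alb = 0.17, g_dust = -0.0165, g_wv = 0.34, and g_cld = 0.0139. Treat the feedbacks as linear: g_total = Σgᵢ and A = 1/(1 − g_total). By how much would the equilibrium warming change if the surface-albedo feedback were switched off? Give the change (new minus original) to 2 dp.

Original: g = 0.6204, ΔT = 2.45/(1−0.6204) = 6.4542 °C.
Without surface-albedo: g' = 0.4504, ΔT' = 2.45/(1−0.4504) = 4.4578 °C.
Change = 4.4578 − 6.4542 = -2.00 °C.

-2.00 °C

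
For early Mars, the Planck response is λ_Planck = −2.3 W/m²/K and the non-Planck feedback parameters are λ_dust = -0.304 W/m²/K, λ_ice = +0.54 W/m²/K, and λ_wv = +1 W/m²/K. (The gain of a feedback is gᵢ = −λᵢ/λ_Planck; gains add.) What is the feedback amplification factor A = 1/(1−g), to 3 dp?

Convert to gains: g_dust = -0.304/2.3 = -0.1322; g_ice = 0.54/2.3 = 0.2348; g_wv = 1/2.3 = 0.4348.
Total gain g = 0.5374.
A = 1/(1 − 0.5374) = 2.162.

2.162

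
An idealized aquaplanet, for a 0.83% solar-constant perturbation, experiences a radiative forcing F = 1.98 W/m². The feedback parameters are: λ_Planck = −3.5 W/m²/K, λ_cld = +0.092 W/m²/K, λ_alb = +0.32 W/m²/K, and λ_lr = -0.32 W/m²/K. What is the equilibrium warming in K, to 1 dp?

Net feedback parameter λ = (−3.5) + (+0.092) + (+0.32) + (-0.32) = -3.408 W/m²/K.
ΔT = −F/λ = −1.98/(-3.408) = 0.6 K.

0.6 K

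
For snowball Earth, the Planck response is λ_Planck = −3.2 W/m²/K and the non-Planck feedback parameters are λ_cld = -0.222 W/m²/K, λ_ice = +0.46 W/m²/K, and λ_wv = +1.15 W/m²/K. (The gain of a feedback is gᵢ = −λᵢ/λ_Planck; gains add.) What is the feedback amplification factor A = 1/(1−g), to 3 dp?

Convert to gains: g_cld = -0.222/3.2 = -0.06937; g_ice = 0.46/3.2 = 0.1437; g_wv = 1.15/3.2 = 0.3594.
Total gain g = 0.43373.
A = 1/(1 − 0.43373) = 1.766.

1.766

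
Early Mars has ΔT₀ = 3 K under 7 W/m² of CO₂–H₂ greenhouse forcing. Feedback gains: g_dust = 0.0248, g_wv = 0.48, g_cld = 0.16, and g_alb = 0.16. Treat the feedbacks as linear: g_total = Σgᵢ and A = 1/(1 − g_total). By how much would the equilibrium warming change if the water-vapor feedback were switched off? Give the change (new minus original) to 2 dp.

-12.54 K

Original: g = 0.8248, ΔT = 3/(1−0.8248) = 17.1233 K.
Without water-vapor: g' = 0.3448, ΔT' = 3/(1−0.3448) = 4.5788 K.
Change = 4.5788 − 17.1233 = -12.54 K.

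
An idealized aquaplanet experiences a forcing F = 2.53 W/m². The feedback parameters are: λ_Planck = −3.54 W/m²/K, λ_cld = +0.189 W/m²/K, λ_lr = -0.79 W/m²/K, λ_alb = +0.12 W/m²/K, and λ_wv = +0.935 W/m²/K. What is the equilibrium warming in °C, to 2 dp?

Net feedback parameter λ = (−3.54) + (+0.189) + (-0.79) + (+0.12) + (+0.935) = -3.086 W/m²/K.
ΔT = −F/λ = −2.53/(-3.086) = 0.82 °C.

0.82 °C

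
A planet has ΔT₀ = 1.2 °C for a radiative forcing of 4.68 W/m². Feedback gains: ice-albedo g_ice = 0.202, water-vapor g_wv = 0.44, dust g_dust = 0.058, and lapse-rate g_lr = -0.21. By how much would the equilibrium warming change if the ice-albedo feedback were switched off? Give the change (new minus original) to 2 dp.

Original: g = 0.49, ΔT = 1.2/(1−0.49) = 2.3529 °C.
Without ice-albedo: g' = 0.288, ΔT' = 1.2/(1−0.288) = 1.6854 °C.
Change = 1.6854 − 2.3529 = -0.67 °C.

-0.67 °C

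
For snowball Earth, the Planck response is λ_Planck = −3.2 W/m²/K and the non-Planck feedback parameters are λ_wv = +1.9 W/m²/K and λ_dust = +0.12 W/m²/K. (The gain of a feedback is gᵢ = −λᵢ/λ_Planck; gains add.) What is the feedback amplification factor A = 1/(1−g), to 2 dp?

Convert to gains: g_wv = 1.9/3.2 = 0.5937; g_dust = 0.12/3.2 = 0.0375.
Total gain g = 0.6312.
A = 1/(1 − 0.6312) = 2.71.

2.71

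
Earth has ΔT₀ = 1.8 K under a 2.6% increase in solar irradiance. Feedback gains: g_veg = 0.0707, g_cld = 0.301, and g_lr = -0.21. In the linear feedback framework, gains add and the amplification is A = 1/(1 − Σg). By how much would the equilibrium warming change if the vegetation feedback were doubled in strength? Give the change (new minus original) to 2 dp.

Original: g = 0.1617, ΔT = 1.8/(1−0.1617) = 2.1472 K.
With doubled vegetation: g' = 0.2324, ΔT' = 1.8/(1−0.2324) = 2.3450 K.
Change = 2.3450 − 2.1472 = 0.20 K.

0.20 K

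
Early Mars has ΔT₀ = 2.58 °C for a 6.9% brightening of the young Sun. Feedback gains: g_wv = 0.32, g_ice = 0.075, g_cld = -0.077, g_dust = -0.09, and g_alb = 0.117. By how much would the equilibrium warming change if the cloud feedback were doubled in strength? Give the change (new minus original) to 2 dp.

Original: g = 0.345, ΔT = 2.58/(1−0.345) = 3.9389 °C.
With doubled cloud: g' = 0.268, ΔT' = 2.58/(1−0.268) = 3.5246 °C.
Change = 3.5246 − 3.9389 = -0.41 °C.

-0.41 °C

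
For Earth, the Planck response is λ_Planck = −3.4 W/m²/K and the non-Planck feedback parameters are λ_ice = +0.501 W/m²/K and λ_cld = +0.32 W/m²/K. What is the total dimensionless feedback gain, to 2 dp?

0.24

Convert to gains: g_ice = 0.501/3.4 = 0.1474; g_cld = 0.32/3.4 = 0.09412.
Total gain g = 0.24152.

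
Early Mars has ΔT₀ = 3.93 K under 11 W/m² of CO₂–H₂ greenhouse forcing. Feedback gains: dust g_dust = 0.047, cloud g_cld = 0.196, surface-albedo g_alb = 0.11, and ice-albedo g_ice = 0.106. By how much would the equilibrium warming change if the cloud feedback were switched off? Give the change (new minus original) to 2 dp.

Original: g = 0.459, ΔT = 3.93/(1−0.459) = 7.2643 K.
Without cloud: g' = 0.263, ΔT' = 3.93/(1−0.263) = 5.3324 K.
Change = 5.3324 − 7.2643 = -1.93 K.

-1.93 K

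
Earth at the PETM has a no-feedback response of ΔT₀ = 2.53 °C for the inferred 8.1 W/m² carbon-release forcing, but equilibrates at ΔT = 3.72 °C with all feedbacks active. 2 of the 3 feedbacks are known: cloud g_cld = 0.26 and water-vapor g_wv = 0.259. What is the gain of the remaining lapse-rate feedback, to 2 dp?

-0.20

Amplification A = ΔT/ΔT₀ = 3.72/2.53 = 1.47.
Total gain g = 1 − 1/A = 1 − 1/1.47 = 0.3197.
Known gains sum to 0.26 + 0.259 = 0.519.
g_lr = 0.3197 − 0.519 = -0.20.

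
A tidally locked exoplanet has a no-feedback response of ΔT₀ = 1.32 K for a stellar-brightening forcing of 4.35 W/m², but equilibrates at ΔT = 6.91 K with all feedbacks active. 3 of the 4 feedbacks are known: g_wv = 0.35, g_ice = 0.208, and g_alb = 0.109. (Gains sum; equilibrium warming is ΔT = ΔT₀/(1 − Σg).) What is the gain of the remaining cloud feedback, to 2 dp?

0.14

Amplification A = ΔT/ΔT₀ = 6.91/1.32 = 5.235.
Total gain g = 1 − 1/A = 1 − 1/5.235 = 0.809.
Known gains sum to 0.35 + 0.208 + 0.109 = 0.667.
g_cld = 0.809 − 0.667 = 0.14.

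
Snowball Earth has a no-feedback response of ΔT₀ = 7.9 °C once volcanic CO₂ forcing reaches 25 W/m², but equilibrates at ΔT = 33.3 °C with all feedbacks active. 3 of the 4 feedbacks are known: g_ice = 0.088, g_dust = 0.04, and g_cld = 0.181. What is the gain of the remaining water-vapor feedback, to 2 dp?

0.45

Amplification A = ΔT/ΔT₀ = 33.3/7.9 = 4.215.
Total gain g = 1 − 1/A = 1 − 1/4.215 = 0.7628.
Known gains sum to 0.088 + 0.04 + 0.181 = 0.309.
g_wv = 0.7628 − 0.309 = 0.45.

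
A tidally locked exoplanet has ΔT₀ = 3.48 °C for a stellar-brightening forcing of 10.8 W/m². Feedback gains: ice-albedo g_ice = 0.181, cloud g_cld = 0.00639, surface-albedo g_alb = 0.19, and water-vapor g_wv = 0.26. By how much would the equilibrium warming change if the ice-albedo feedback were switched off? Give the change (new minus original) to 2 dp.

-3.20 °C

Original: g = 0.63739, ΔT = 3.48/(1−0.63739) = 9.5971 °C.
Without ice-albedo: g' = 0.45639, ΔT' = 3.48/(1−0.45639) = 6.4016 °C.
Change = 6.4016 − 9.5971 = -3.20 °C.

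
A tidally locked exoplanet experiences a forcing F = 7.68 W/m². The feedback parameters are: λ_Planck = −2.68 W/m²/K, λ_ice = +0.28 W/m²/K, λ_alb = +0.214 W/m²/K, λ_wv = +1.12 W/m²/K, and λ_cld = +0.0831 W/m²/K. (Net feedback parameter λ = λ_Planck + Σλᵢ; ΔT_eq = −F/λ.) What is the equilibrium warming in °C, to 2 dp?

Net feedback parameter λ = (−2.68) + (+0.28) + (+0.214) + (+1.12) + (+0.0831) = -0.9829 W/m²/K.
ΔT = −F/λ = −7.68/(-0.9829) = 7.81 °C.

7.81 °C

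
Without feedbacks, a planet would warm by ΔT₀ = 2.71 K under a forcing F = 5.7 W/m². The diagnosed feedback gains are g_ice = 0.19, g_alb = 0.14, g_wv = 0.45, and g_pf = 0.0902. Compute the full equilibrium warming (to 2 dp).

20.88 K

Total gain g = 0.19 + 0.14 + 0.45 + 0.0902 = 0.8702.
Amplification A = 1/(1 − 0.8702) = 7.704.
ΔT = 2.71 × 7.704 = 20.88 K.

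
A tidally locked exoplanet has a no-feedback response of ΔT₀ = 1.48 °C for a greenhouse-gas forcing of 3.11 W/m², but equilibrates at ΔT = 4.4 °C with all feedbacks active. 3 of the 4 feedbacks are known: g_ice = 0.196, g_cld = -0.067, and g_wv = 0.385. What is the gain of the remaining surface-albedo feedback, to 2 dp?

Amplification A = ΔT/ΔT₀ = 4.4/1.48 = 2.973.
Total gain g = 1 − 1/A = 1 − 1/2.973 = 0.6636.
Known gains sum to 0.196 − 0.067 + 0.385 = 0.514.
g_alb = 0.6636 − 0.514 = 0.15.

0.15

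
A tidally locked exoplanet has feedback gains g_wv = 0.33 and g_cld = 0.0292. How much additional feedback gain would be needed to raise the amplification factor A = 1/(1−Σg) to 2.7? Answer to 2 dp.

0.27

Current total gain = 0.3592.
Target gain for A = 2.7: g* = 1 − 1/2.7 = 0.6296.
Additional gain needed = 0.6296 − 0.3592 = 0.27.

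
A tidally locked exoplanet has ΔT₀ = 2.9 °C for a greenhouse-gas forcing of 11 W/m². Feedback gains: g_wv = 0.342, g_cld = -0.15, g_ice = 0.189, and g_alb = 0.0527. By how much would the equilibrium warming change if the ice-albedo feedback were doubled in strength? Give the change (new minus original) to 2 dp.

2.57 °C

Original: g = 0.4337, ΔT = 2.9/(1−0.4337) = 5.1210 °C.
With doubled ice-albedo: g' = 0.6227, ΔT' = 2.9/(1−0.6227) = 7.6862 °C.
Change = 7.6862 − 5.1210 = 2.57 °C.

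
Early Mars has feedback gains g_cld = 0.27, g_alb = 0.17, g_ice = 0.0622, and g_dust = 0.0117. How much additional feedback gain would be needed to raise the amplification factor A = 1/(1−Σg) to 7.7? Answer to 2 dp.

0.36

Current total gain = 0.5139.
Target gain for A = 7.7: g* = 1 − 1/7.7 = 0.8701.
Additional gain needed = 0.8701 − 0.5139 = 0.36.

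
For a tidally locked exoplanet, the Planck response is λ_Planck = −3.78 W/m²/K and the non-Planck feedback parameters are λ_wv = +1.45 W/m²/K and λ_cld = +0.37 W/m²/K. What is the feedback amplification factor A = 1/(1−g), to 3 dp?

Convert to gains: g_wv = 1.45/3.78 = 0.3836; g_cld = 0.37/3.78 = 0.09788.
Total gain g = 0.48148.
A = 1/(1 − 0.48148) = 1.929.

1.929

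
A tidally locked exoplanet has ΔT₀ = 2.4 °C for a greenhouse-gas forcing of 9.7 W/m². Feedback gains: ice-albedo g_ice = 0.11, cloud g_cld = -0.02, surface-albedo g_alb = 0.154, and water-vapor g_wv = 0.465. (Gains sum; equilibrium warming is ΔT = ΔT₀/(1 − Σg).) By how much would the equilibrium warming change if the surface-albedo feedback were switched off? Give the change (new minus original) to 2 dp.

-2.85 °C

Original: g = 0.709, ΔT = 2.4/(1−0.709) = 8.2474 °C.
Without surface-albedo: g' = 0.555, ΔT' = 2.4/(1−0.555) = 5.3933 °C.
Change = 5.3933 − 8.2474 = -2.85 °C.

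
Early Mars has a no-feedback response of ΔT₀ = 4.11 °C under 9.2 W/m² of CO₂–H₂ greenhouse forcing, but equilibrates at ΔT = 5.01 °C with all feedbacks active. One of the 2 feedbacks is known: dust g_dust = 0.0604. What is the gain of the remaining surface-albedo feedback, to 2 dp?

Amplification A = ΔT/ΔT₀ = 5.01/4.11 = 1.219.
Total gain g = 1 − 1/A = 1 − 1/1.219 = 0.1797.
The known gain is 0.0604.
g_alb = 0.1797 − 0.0604 = 0.12.

0.12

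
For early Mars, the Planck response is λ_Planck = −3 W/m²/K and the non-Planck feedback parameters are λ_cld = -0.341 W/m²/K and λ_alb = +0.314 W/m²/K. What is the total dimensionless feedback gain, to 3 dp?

Convert to gains: g_cld = -0.341/3 = -0.1137; g_alb = 0.314/3 = 0.1047.
Total gain g = -0.009.

-0.009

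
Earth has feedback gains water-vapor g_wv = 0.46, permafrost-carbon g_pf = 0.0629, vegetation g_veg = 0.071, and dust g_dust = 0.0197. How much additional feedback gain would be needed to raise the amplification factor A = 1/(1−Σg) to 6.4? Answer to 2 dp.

Current total gain = 0.6136.
Target gain for A = 6.4: g* = 1 − 1/6.4 = 0.8438.
Additional gain needed = 0.8438 − 0.6136 = 0.23.

0.23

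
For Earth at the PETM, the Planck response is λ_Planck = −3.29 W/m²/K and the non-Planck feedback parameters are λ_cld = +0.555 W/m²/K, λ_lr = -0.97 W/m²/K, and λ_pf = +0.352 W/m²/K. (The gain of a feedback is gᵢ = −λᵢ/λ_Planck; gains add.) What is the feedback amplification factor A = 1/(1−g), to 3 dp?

0.981

Convert to gains: g_cld = 0.555/3.29 = 0.1687; g_lr = -0.97/3.29 = -0.2948; g_pf = 0.352/3.29 = 0.107.
Total gain g = -0.0191.
A = 1/(1 + 0.0191) = 0.981.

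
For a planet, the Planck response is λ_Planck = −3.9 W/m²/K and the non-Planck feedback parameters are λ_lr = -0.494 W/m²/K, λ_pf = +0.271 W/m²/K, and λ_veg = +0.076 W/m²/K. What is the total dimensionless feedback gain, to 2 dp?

Convert to gains: g_lr = -0.494/3.9 = -0.1267; g_pf = 0.271/3.9 = 0.06949; g_veg = 0.076/3.9 = 0.01949.
Total gain g = -0.03772.

-0.04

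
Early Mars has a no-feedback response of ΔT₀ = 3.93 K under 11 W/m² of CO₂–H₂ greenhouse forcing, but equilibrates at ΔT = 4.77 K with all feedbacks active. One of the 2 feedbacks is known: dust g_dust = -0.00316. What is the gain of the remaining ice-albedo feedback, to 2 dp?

0.18

Amplification A = ΔT/ΔT₀ = 4.77/3.93 = 1.214.
Total gain g = 1 − 1/A = 1 − 1/1.214 = 0.1763.
The known gain is -0.00316.
g_ice = 0.1763 + 0.00316 = 0.18.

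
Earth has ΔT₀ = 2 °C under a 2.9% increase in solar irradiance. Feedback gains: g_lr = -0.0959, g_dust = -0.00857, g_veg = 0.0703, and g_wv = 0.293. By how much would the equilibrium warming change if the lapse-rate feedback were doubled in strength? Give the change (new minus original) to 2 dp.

Original: g = 0.25883, ΔT = 2/(1−0.25883) = 2.6984 °C.
With doubled lapse-rate: g' = 0.16293, ΔT' = 2/(1−0.16293) = 2.3893 °C.
Change = 2.3893 − 2.6984 = -0.31 °C.

-0.31 °C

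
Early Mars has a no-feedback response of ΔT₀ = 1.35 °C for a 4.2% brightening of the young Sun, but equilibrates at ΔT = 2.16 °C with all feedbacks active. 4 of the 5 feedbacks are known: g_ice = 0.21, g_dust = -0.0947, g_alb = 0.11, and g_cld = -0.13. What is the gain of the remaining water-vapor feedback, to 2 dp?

0.28

Amplification A = ΔT/ΔT₀ = 2.16/1.35 = 1.6.
Total gain g = 1 − 1/A = 1 − 1/1.6 = 0.375.
Known gains sum to 0.21 − 0.0947 + 0.11 − 0.13 = 0.0953.
g_wv = 0.375 − 0.0953 = 0.28.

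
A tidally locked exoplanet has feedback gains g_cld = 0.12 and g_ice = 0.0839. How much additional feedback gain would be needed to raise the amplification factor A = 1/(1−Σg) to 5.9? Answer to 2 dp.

0.63

Current total gain = 0.2039.
Target gain for A = 5.9: g* = 1 − 1/5.9 = 0.8305.
Additional gain needed = 0.8305 − 0.2039 = 0.63.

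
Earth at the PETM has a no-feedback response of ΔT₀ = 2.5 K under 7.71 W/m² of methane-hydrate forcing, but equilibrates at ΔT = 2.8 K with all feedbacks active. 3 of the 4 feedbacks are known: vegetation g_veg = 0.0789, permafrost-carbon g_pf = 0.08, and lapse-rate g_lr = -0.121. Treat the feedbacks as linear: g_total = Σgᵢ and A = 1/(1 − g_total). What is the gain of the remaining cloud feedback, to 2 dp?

Amplification A = ΔT/ΔT₀ = 2.8/2.5 = 1.12.
Total gain g = 1 − 1/A = 1 − 1/1.12 = 0.1071.
Known gains sum to 0.0789 + 0.08 − 0.121 = 0.0379.
g_cld = 0.1071 − 0.0379 = 0.07.

0.07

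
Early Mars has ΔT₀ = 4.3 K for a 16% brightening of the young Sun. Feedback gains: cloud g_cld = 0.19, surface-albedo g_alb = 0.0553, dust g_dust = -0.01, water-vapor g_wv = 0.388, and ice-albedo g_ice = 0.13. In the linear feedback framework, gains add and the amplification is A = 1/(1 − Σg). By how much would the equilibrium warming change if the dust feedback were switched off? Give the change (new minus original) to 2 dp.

0.74 K

Original: g = 0.7533, ΔT = 4.3/(1−0.7533) = 17.4301 K.
Without dust: g' = 0.7633, ΔT' = 4.3/(1−0.7633) = 18.1665 K.
Change = 18.1665 − 17.4301 = 0.74 K.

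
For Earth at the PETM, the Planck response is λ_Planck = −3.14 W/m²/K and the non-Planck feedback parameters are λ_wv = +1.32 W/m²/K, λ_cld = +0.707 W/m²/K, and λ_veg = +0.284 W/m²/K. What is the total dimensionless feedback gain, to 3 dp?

0.736

Convert to gains: g_wv = 1.32/3.14 = 0.4204; g_cld = 0.707/3.14 = 0.2252; g_veg = 0.284/3.14 = 0.09045.
Total gain g = 0.73605.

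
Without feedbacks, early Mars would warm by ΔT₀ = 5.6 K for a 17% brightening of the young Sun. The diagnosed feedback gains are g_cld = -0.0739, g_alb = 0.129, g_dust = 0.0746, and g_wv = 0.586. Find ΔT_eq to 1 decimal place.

19.7 K

Total gain g = -0.0739 + 0.129 + 0.0746 + 0.586 = 0.7157.
Amplification A = 1/(1 − 0.7157) = 3.517.
ΔT = 5.6 × 3.517 = 19.7 K.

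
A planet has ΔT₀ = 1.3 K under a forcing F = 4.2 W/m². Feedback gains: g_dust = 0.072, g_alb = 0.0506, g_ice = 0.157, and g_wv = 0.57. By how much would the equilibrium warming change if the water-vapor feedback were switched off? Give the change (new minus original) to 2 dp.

-6.84 K

Original: g = 0.8496, ΔT = 1.3/(1−0.8496) = 8.6436 K.
Without water-vapor: g' = 0.2796, ΔT' = 1.3/(1−0.2796) = 1.8046 K.
Change = 1.8046 − 8.6436 = -6.84 K.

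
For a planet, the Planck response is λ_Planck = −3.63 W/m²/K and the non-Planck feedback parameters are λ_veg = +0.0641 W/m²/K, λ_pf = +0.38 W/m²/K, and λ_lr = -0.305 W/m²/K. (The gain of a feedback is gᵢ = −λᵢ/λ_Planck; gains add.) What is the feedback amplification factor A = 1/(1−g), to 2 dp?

Convert to gains: g_veg = 0.0641/3.63 = 0.01766; g_pf = 0.38/3.63 = 0.1047; g_lr = -0.305/3.63 = -0.08402.
Total gain g = 0.03834.
A = 1/(1 − 0.03834) = 1.04.

1.04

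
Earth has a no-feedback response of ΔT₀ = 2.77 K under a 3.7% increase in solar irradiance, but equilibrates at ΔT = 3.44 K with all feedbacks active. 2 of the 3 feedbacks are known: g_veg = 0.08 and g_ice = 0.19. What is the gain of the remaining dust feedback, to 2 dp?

-0.08

Amplification A = ΔT/ΔT₀ = 3.44/2.77 = 1.242.
Total gain g = 1 − 1/A = 1 − 1/1.242 = 0.1948.
Known gains sum to 0.08 + 0.19 = 0.27.
g_dust = 0.1948 − 0.27 = -0.08.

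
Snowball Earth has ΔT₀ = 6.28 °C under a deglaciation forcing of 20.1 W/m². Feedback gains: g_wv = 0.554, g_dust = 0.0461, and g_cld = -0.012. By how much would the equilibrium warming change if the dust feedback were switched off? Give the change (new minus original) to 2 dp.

Original: g = 0.5881, ΔT = 6.28/(1−0.5881) = 15.2464 °C.
Without dust: g' = 0.542, ΔT' = 6.28/(1−0.542) = 13.7118 °C.
Change = 13.7118 − 15.2464 = -1.53 °C.

-1.53 °C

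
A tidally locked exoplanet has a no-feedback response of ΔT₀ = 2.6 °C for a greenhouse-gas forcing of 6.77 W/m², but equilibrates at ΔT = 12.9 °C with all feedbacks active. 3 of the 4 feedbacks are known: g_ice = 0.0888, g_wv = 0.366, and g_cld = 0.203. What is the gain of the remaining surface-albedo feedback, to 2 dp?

0.14

Amplification A = ΔT/ΔT₀ = 12.9/2.6 = 4.962.
Total gain g = 1 − 1/A = 1 − 1/4.962 = 0.7985.
Known gains sum to 0.0888 + 0.366 + 0.203 = 0.6578.
g_alb = 0.7985 − 0.6578 = 0.14.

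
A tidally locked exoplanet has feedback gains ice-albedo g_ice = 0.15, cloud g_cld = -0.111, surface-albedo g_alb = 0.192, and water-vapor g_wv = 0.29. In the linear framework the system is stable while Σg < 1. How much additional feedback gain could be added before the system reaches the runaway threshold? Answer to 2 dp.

0.48

Current total gain = 0.15 − 0.111 + 0.192 + 0.29 = 0.521.
Margin to runaway = 1 − 0.521 = 0.48.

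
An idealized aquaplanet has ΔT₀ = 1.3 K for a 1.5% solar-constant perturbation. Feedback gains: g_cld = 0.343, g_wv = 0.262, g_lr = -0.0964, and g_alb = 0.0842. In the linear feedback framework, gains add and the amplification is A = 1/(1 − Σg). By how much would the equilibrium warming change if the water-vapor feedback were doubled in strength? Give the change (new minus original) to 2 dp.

Original: g = 0.5928, ΔT = 1.3/(1−0.5928) = 3.1925 K.
With doubled water-vapor: g' = 0.8548, ΔT' = 1.3/(1−0.8548) = 8.9532 K.
Change = 8.9532 − 3.1925 = 5.76 K.

5.76 K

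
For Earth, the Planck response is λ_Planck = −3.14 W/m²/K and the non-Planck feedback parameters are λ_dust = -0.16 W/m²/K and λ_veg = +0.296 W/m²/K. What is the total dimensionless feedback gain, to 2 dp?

0.04

Convert to gains: g_dust = -0.16/3.14 = -0.05096; g_veg = 0.296/3.14 = 0.09427.
Total gain g = 0.04331.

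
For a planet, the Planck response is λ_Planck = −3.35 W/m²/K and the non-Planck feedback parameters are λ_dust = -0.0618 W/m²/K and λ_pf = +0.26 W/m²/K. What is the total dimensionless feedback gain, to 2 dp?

0.06

Convert to gains: g_dust = -0.0618/3.35 = -0.01845; g_pf = 0.26/3.35 = 0.07761.
Total gain g = 0.05916.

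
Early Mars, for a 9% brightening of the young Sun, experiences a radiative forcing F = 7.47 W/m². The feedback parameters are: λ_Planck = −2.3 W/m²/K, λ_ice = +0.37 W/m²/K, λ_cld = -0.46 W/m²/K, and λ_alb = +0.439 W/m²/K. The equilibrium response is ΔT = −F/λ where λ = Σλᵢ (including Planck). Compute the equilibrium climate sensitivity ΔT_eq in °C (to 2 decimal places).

3.83 °C

Net feedback parameter λ = (−2.3) + (+0.37) + (-0.46) + (+0.439) = -1.951 W/m²/K.
ΔT = −F/λ = −7.47/(-1.951) = 3.83 °C.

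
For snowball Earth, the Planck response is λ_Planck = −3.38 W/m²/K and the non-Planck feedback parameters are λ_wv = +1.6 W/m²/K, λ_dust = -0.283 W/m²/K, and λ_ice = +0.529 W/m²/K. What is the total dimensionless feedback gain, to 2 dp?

Convert to gains: g_wv = 1.6/3.38 = 0.4734; g_dust = -0.283/3.38 = -0.08373; g_ice = 0.529/3.38 = 0.1565.
Total gain g = 0.54617.

0.55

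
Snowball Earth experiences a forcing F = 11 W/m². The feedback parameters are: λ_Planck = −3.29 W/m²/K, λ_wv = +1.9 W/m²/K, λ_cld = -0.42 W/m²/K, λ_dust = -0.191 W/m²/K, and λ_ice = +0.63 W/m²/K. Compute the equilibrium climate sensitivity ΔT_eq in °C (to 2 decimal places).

8.02 °C

Net feedback parameter λ = (−3.29) + (+1.9) + (-0.42) + (-0.191) + (+0.63) = -1.371 W/m²/K.
ΔT = −F/λ = −11/(-1.371) = 8.02 °C.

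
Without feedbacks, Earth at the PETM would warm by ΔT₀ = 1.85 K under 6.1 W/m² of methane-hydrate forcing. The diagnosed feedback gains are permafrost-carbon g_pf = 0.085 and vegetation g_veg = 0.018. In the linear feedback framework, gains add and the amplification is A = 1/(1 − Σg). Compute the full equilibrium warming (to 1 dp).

2.1 K

Total gain g = 0.085 + 0.018 = 0.103.
Amplification A = 1/(1 − 0.103) = 1.115.
ΔT = 1.85 × 1.115 = 2.1 K.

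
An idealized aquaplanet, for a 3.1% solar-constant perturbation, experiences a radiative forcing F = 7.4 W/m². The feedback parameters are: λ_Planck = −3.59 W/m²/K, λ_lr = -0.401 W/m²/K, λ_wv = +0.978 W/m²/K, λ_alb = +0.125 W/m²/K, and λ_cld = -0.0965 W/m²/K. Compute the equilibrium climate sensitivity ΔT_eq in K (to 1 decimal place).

2.5 K

Net feedback parameter λ = (−3.59) + (-0.401) + (+0.978) + (+0.125) + (-0.0965) = -2.9845 W/m²/K.
ΔT = −F/λ = −7.4/(-2.9845) = 2.5 K.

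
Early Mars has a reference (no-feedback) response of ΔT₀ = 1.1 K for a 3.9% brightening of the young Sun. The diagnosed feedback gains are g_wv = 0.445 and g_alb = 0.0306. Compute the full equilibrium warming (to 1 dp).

2.1 K

Total gain g = 0.445 + 0.0306 = 0.4756.
Amplification A = 1/(1 − 0.4756) = 1.907.
ΔT = 1.1 × 1.907 = 2.1 K.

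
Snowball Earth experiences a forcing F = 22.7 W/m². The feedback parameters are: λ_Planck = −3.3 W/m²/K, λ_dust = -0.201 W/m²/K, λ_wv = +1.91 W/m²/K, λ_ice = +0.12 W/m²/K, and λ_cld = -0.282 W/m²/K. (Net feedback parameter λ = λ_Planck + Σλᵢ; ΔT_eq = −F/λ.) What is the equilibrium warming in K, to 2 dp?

Net feedback parameter λ = (−3.3) + (-0.201) + (+1.91) + (+0.12) + (-0.282) = -1.753 W/m²/K.
ΔT = −F/λ = −22.7/(-1.753) = 12.95 K.

12.95 K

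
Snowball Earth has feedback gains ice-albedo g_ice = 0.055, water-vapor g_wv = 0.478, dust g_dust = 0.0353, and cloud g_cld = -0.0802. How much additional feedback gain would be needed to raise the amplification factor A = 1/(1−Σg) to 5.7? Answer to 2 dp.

Current total gain = 0.4881.
Target gain for A = 5.7: g* = 1 − 1/5.7 = 0.8246.
Additional gain needed = 0.8246 − 0.4881 = 0.34.

0.34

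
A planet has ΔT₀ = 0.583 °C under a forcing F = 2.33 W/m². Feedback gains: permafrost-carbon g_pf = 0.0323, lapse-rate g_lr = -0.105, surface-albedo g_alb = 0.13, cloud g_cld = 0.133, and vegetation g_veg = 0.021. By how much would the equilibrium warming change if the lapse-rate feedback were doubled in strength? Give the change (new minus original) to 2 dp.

-0.09 °C

Original: g = 0.2113, ΔT = 0.583/(1−0.2113) = 0.7392 °C.
With doubled lapse-rate: g' = 0.1063, ΔT' = 0.583/(1−0.1063) = 0.6523 °C.
Change = 0.6523 − 0.7392 = -0.09 °C.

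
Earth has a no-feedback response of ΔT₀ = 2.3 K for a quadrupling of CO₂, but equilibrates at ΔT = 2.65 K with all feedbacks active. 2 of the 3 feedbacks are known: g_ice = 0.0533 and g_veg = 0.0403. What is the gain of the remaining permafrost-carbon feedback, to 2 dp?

0.04

Amplification A = ΔT/ΔT₀ = 2.65/2.3 = 1.152.
Total gain g = 1 − 1/A = 1 − 1/1.152 = 0.1319.
Known gains sum to 0.0533 + 0.0403 = 0.0936.
g_pf = 0.1319 − 0.0936 = 0.04.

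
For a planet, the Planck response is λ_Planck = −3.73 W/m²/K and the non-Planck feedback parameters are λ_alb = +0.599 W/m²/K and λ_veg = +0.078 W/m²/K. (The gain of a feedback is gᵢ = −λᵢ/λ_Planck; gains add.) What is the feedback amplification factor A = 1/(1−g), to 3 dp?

1.222

Convert to gains: g_alb = 0.599/3.73 = 0.1606; g_veg = 0.078/3.73 = 0.02091.
Total gain g = 0.18151.
A = 1/(1 − 0.18151) = 1.222.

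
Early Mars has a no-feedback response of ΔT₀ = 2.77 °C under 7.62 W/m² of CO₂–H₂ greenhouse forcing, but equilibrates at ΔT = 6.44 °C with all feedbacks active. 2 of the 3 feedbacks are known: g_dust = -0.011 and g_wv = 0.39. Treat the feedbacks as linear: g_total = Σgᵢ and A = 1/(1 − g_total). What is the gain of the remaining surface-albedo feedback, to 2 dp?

0.19

Amplification A = ΔT/ΔT₀ = 6.44/2.77 = 2.325.
Total gain g = 1 − 1/A = 1 − 1/2.325 = 0.5699.
Known gains sum to -0.011 + 0.39 = 0.379.
g_alb = 0.5699 − 0.379 = 0.19.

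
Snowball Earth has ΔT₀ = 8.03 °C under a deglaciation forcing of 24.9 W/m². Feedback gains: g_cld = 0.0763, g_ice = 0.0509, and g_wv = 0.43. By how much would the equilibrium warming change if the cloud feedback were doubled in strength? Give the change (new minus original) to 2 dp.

3.78 °C

Original: g = 0.5572, ΔT = 8.03/(1−0.5572) = 18.1346 °C.
With doubled cloud: g' = 0.6335, ΔT' = 8.03/(1−0.6335) = 21.9100 °C.
Change = 21.9100 − 18.1346 = 3.78 °C.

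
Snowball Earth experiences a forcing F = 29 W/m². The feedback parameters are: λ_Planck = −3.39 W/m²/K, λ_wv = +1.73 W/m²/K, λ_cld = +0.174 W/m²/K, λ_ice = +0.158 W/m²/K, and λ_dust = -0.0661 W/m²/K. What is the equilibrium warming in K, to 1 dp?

20.8 K

Net feedback parameter λ = (−3.39) + (+1.73) + (+0.174) + (+0.158) + (-0.0661) = -1.3941 W/m²/K.
ΔT = −F/λ = −29/(-1.3941) = 20.8 K.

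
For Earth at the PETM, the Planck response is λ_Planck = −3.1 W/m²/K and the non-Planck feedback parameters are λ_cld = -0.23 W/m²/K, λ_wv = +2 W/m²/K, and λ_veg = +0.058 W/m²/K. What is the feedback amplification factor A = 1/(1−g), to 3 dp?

2.437

Convert to gains: g_cld = -0.23/3.1 = -0.07419; g_wv = 2/3.1 = 0.6452; g_veg = 0.058/3.1 = 0.01871.
Total gain g = 0.58972.
A = 1/(1 − 0.58972) = 2.437.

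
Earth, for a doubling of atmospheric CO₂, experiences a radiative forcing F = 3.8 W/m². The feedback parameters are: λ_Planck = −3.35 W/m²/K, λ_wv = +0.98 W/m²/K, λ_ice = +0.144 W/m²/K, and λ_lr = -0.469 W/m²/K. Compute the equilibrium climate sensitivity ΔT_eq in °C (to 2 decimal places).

1.41 °C

Net feedback parameter λ = (−3.35) + (+0.98) + (+0.144) + (-0.469) = -2.695 W/m²/K.
ΔT = −F/λ = −3.8/(-2.695) = 1.41 °C.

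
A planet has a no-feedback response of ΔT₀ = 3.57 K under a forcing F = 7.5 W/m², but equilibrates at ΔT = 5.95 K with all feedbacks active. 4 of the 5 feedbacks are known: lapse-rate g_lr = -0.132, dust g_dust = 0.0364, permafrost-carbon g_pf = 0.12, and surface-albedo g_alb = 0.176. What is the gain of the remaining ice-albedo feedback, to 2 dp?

0.20

Amplification A = ΔT/ΔT₀ = 5.95/3.57 = 1.667.
Total gain g = 1 − 1/A = 1 − 1/1.667 = 0.4001.
Known gains sum to -0.132 + 0.0364 + 0.12 + 0.176 = 0.2004.
g_ice = 0.4001 − 0.2004 = 0.20.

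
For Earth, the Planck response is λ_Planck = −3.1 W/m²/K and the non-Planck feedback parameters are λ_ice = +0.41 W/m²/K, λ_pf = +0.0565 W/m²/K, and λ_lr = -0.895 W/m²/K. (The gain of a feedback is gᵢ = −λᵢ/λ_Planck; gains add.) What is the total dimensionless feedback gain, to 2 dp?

Convert to gains: g_ice = 0.41/3.1 = 0.1323; g_pf = 0.0565/3.1 = 0.01823; g_lr = -0.895/3.1 = -0.2887.
Total gain g = -0.13817.

-0.14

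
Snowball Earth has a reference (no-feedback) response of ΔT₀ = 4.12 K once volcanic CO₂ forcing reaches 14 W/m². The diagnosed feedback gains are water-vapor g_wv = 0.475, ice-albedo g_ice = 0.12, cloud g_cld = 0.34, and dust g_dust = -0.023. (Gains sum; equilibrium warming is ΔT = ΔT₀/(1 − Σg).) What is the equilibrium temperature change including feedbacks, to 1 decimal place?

46.8 K

Total gain g = 0.475 + 0.12 + 0.34 − 0.023 = 0.912.
Amplification A = 1/(1 − 0.912) = 11.36.
ΔT = 4.12 × 11.36 = 46.8 K.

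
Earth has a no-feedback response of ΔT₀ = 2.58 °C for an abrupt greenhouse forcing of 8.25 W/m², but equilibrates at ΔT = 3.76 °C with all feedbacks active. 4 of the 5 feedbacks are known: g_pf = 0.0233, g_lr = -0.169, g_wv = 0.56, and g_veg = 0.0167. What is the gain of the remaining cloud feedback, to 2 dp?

-0.12

Amplification A = ΔT/ΔT₀ = 3.76/2.58 = 1.457.
Total gain g = 1 − 1/A = 1 − 1/1.457 = 0.3137.
Known gains sum to 0.0233 − 0.169 + 0.56 + 0.0167 = 0.431.
g_cld = 0.3137 − 0.431 = -0.12.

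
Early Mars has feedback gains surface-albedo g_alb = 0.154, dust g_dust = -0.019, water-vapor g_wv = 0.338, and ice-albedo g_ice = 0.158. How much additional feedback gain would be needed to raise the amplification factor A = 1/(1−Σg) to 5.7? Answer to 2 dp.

0.19

Current total gain = 0.631.
Target gain for A = 5.7: g* = 1 − 1/5.7 = 0.8246.
Additional gain needed = 0.8246 − 0.631 = 0.19.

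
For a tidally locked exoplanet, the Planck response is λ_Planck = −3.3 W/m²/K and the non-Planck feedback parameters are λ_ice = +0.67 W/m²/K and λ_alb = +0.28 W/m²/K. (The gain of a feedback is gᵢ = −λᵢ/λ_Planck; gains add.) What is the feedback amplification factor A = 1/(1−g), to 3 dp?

Convert to gains: g_ice = 0.67/3.3 = 0.203; g_alb = 0.28/3.3 = 0.08485.
Total gain g = 0.28785.
A = 1/(1 − 0.28785) = 1.404.

1.404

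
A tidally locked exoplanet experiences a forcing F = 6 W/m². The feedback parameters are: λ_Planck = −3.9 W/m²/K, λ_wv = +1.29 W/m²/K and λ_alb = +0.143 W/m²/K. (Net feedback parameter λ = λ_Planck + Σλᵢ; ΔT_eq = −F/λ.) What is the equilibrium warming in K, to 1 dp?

Net feedback parameter λ = (−3.9) + (+1.29) + (+0.143) = -2.467 W/m²/K.
ΔT = −F/λ = −6/(-2.467) = 2.4 K.

2.4 K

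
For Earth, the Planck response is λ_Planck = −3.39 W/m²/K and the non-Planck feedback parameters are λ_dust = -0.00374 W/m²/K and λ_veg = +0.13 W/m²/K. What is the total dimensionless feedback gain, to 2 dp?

0.04

Convert to gains: g_dust = -0.00374/3.39 = -0.001103; g_veg = 0.13/3.39 = 0.03835.
Total gain g = 0.037247.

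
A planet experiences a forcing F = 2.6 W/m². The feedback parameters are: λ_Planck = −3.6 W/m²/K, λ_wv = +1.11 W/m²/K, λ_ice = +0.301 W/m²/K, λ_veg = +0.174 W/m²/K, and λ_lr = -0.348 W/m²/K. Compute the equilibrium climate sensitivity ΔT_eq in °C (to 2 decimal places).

Net feedback parameter λ = (−3.6) + (+1.11) + (+0.301) + (+0.174) + (-0.348) = -2.363 W/m²/K.
ΔT = −F/λ = −2.6/(-2.363) = 1.10 °C.

1.10 °C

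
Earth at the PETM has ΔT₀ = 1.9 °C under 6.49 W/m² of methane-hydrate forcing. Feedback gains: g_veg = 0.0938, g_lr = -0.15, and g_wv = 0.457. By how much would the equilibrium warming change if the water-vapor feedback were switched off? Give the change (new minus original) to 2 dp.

-1.37 °C

Original: g = 0.4008, ΔT = 1.9/(1−0.4008) = 3.1709 °C.
Without water-vapor: g' = -0.0562, ΔT' = 1.9/(1+0.0562) = 1.7989 °C.
Change = 1.7989 − 3.1709 = -1.37 °C.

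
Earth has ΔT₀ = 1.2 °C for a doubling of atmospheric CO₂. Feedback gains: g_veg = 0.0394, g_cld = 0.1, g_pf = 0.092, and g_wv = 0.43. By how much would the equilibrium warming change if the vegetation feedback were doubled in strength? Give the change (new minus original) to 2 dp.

0.47 °C

Original: g = 0.6614, ΔT = 1.2/(1−0.6614) = 3.5440 °C.
With doubled vegetation: g' = 0.7008, ΔT' = 1.2/(1−0.7008) = 4.0107 °C.
Change = 4.0107 − 3.5440 = 0.47 °C.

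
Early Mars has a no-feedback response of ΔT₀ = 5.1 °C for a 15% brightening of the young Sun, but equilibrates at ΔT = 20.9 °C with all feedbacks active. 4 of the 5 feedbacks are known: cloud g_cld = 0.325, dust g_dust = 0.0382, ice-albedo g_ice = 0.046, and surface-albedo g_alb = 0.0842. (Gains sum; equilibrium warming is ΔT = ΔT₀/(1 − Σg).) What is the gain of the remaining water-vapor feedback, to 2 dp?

0.26

Amplification A = ΔT/ΔT₀ = 20.9/5.1 = 4.098.
Total gain g = 1 − 1/A = 1 − 1/4.098 = 0.756.
Known gains sum to 0.325 + 0.0382 + 0.046 + 0.0842 = 0.4934.
g_wv = 0.756 − 0.4934 = 0.26.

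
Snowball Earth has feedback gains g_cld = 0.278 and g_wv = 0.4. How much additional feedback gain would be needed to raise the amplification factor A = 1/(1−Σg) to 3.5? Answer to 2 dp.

Current total gain = 0.678.
Target gain for A = 3.5: g* = 1 − 1/3.5 = 0.7143.
Additional gain needed = 0.7143 − 0.678 = 0.04.

0.04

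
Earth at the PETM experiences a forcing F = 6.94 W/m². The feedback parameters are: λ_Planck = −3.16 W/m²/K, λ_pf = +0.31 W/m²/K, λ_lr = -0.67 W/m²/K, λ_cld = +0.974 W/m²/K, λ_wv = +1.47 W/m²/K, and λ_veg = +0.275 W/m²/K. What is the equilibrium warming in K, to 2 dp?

8.66 K

Net feedback parameter λ = (−3.16) + (+0.31) + (-0.67) + (+0.974) + (+1.47) + (+0.275) = -0.801 W/m²/K.
ΔT = −F/λ = −6.94/(-0.801) = 8.66 K.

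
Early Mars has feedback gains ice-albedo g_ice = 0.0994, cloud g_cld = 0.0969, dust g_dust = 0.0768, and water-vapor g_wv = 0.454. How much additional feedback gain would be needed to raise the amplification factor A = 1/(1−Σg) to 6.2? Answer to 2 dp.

Current total gain = 0.7271.
Target gain for A = 6.2: g* = 1 − 1/6.2 = 0.8387.
Additional gain needed = 0.8387 − 0.7271 = 0.11.

0.11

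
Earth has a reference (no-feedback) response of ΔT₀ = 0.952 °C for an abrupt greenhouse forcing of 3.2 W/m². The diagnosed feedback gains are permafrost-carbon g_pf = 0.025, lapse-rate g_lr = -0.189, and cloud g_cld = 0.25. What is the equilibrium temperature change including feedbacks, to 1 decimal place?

Total gain g = 0.025 − 0.189 + 0.25 = 0.086.
Amplification A = 1/(1 − 0.086) = 1.094.
ΔT = 0.952 × 1.094 = 1.0 °C.

1.0 °C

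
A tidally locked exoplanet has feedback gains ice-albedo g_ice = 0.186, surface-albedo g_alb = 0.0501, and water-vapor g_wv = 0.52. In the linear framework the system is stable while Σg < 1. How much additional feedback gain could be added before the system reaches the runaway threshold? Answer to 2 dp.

Current total gain = 0.186 + 0.0501 + 0.52 = 0.7561.
Margin to runaway = 1 − 0.7561 = 0.24.

0.24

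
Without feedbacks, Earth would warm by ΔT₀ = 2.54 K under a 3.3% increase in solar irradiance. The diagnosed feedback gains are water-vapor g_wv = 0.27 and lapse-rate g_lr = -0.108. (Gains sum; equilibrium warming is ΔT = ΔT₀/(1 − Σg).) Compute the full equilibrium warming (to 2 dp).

3.03 K

Total gain g = 0.27 − 0.108 = 0.162.
Amplification A = 1/(1 − 0.162) = 1.193.
ΔT = 2.54 × 1.193 = 3.03 K.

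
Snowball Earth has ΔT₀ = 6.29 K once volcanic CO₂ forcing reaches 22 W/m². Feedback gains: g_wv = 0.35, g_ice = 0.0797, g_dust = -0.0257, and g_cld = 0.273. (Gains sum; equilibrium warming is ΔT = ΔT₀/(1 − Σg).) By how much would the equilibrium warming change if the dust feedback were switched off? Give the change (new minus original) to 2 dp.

1.68 K

Original: g = 0.677, ΔT = 6.29/(1−0.677) = 19.4737 K.
Without dust: g' = 0.7027, ΔT' = 6.29/(1−0.7027) = 21.1571 K.
Change = 21.1571 − 19.4737 = 1.68 K.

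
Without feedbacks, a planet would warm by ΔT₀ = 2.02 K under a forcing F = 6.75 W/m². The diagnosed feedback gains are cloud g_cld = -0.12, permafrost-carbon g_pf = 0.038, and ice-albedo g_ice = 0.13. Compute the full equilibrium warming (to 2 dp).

2.12 K

Total gain g = -0.12 + 0.038 + 0.13 = 0.048.
Amplification A = 1/(1 − 0.048) = 1.05.
ΔT = 2.02 × 1.05 = 2.12 K.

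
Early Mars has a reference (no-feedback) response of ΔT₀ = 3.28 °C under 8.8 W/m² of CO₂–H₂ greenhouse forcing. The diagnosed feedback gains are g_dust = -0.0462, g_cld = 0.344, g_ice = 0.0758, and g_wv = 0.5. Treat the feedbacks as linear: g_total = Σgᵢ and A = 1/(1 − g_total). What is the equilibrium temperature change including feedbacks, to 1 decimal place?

25.9 °C

Total gain g = -0.0462 + 0.344 + 0.0758 + 0.5 = 0.8736.
Amplification A = 1/(1 − 0.8736) = 7.911.
ΔT = 3.28 × 7.911 = 25.9 °C.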